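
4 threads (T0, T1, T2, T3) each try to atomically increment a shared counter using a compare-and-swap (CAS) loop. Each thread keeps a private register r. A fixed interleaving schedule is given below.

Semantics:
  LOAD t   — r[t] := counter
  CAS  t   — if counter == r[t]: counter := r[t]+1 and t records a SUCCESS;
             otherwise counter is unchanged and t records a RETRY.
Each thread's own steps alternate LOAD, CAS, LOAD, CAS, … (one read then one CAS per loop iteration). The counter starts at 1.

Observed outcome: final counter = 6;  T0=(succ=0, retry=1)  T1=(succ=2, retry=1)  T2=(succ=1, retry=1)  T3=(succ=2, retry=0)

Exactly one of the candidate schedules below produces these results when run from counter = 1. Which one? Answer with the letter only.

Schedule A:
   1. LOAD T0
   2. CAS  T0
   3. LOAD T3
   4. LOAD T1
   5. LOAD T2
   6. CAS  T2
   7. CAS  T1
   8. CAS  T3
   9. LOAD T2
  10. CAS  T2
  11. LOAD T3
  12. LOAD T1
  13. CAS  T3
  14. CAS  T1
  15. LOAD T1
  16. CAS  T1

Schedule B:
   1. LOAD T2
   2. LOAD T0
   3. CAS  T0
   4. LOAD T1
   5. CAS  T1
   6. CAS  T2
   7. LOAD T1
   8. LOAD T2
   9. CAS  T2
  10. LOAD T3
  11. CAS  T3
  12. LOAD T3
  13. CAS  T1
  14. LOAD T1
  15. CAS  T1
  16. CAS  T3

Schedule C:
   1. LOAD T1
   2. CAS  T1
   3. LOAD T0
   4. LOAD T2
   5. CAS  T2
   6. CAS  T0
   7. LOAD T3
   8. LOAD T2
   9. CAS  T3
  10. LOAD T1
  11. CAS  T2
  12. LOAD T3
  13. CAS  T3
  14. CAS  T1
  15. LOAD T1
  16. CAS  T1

C

Simulating candidate C:
1. LOAD T1 → mem=1 r[T1]=1 [LOAD]
2. CAS T1 → mem=2 r[T1]=1 [OK]
3. LOAD T0 → mem=2 r[T0]=2 [LOAD]
4. LOAD T2 → mem=2 r[T2]=2 [LOAD]
5. CAS T2 → mem=3 r[T2]=2 [OK]
6. CAS T0 → mem=3 r[T0]=2 [RETRY]
7. LOAD T3 → mem=3 r[T3]=3 [LOAD]
8. LOAD T2 → mem=3 r[T2]=3 [LOAD]
9. CAS T3 → mem=4 r[T3]=3 [OK]
10. LOAD T1 → mem=4 r[T1]=4 [LOAD]
11. CAS T2 → mem=4 r[T2]=3 [RETRY]
12. LOAD T3 → mem=4 r[T3]=4 [LOAD]
13. CAS T3 → mem=5 r[T3]=4 [OK]
14. CAS T1 → mem=5 r[T1]=4 [RETRY]
15. LOAD T1 → mem=5 r[T1]=5 [LOAD]
16. CAS T1 → mem=6 r[T1]=5 [OK]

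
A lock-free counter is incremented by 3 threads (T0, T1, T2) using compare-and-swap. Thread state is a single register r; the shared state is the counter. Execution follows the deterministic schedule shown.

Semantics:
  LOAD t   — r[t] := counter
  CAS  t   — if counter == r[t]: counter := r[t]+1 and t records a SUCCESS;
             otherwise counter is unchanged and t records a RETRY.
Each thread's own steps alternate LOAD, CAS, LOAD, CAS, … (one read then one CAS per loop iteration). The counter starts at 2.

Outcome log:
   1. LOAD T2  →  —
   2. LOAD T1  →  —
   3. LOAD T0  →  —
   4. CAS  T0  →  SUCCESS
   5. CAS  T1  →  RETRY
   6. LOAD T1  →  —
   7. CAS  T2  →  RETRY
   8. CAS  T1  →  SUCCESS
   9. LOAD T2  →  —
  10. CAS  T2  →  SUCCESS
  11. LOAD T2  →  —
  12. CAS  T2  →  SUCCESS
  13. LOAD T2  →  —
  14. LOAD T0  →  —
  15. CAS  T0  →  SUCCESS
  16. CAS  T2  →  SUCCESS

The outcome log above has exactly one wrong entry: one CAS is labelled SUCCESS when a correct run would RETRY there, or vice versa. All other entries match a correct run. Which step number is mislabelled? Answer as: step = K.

Re-executing:
#1 T2 reads 2
#2 T1 reads 2
#3 T0 reads 2
#4 T0 CAS(2→3) writes; counter now 3
#5 T1 CAS(2→3) fails; counter now 3
#6 T1 reads 3
#7 T2 CAS(2→3) fails; counter now 3
#8 T1 CAS(3→4) writes; counter now 4
#9 T2 reads 4
#10 T2 CAS(4→5) writes; counter now 5
#11 T2 reads 5
#12 T2 CAS(5→6) writes; counter now 6
#13 T2 reads 6
#14 T0 reads 6
#15 T0 CAS(6→7) writes; counter now 7
#16 T2 CAS(6→7) fails; counter now 7
Log disagrees first at step 16.

step = 16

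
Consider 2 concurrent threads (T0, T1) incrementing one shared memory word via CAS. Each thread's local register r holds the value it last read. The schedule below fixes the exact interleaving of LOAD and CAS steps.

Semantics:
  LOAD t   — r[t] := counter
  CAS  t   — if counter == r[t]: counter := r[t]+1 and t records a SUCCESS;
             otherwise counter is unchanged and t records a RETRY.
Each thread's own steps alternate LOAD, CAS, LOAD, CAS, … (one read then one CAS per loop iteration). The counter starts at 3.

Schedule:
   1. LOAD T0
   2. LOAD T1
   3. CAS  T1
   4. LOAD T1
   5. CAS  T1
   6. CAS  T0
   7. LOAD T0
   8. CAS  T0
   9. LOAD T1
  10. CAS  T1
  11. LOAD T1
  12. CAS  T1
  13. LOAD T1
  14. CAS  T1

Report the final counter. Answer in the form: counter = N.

T0 LOAD — after: cnt=3, r=3 — load
T1 LOAD — after: cnt=3, r=3 — load
T1 CAS — after: cnt=4, r=3 — ok
T1 LOAD — after: cnt=4, r=4 — load
T1 CAS — after: cnt=5, r=4 — ok
T0 CAS — after: cnt=5, r=3 — retry
T0 LOAD — after: cnt=5, r=5 — load
T0 CAS — after: cnt=6, r=5 — ok
T1 LOAD — after: cnt=6, r=6 — load
T1 CAS — after: cnt=7, r=6 — ok
T1 LOAD — after: cnt=7, r=7 — load
T1 CAS — after: cnt=8, r=7 — ok
T1 LOAD — after: cnt=8, r=8 — load
T1 CAS — after: cnt=9, r=8 — ok

counter = 9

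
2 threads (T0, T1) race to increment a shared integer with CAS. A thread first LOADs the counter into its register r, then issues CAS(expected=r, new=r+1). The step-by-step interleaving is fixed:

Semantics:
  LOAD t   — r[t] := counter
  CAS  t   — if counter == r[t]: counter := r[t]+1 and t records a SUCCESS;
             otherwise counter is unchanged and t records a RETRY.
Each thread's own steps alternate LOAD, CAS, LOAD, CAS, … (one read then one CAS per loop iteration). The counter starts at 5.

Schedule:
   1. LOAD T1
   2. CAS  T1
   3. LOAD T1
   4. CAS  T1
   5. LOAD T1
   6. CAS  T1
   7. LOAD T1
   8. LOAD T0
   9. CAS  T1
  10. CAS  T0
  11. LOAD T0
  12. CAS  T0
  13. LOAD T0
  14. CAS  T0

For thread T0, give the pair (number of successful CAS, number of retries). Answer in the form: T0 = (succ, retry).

step 1: T1 LOAD ⇒ load; ctr=5 reg=5
step 2: T1 CAS ⇒ ok; ctr=6 reg=5
step 3: T1 LOAD ⇒ load; ctr=6 reg=6
step 4: T1 CAS ⇒ ok; ctr=7 reg=6
step 5: T1 LOAD ⇒ load; ctr=7 reg=7
step 6: T1 CAS ⇒ ok; ctr=8 reg=7
step 7: T1 LOAD ⇒ load; ctr=8 reg=8
step 8: T0 LOAD ⇒ load; ctr=8 reg=8
step 9: T1 CAS ⇒ ok; ctr=9 reg=8
step 10: T0 CAS ⇒ retry; ctr=9 reg=8
step 11: T0 LOAD ⇒ load; ctr=9 reg=9
step 12: T0 CAS ⇒ ok; ctr=10 reg=9
step 13: T0 LOAD ⇒ load; ctr=10 reg=10
step 14: T0 CAS ⇒ ok; ctr=11 reg=10

T0 = (2, 1)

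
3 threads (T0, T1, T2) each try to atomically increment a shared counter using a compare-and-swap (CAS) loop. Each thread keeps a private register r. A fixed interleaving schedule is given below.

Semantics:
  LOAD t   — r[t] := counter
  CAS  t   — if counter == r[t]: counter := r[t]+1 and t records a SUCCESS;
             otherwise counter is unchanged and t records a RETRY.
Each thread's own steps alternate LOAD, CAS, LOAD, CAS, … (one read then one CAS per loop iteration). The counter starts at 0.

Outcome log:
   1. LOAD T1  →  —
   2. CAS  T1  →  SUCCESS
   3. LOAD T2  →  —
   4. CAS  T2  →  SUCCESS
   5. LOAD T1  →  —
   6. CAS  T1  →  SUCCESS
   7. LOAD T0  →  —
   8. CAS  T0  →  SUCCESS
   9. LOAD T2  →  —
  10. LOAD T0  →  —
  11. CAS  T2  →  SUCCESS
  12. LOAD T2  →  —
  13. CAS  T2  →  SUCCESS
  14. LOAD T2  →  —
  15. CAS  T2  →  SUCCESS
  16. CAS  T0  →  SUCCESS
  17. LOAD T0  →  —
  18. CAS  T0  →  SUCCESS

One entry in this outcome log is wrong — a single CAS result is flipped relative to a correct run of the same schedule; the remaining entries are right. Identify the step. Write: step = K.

Correct run:
T1 LOAD — after: cnt=0, r=0 — load
T1 CAS — after: cnt=1, r=0 — ok
T2 LOAD — after: cnt=1, r=1 — load
T2 CAS — after: cnt=2, r=1 — ok
T1 LOAD — after: cnt=2, r=2 — load
T1 CAS — after: cnt=3, r=2 — ok
T0 LOAD — after: cnt=3, r=3 — load
T0 CAS — after: cnt=4, r=3 — ok
T2 LOAD — after: cnt=4, r=4 — load
T0 LOAD — after: cnt=4, r=4 — load
T2 CAS — after: cnt=5, r=4 — ok
T2 LOAD — after: cnt=5, r=5 — load
T2 CAS — after: cnt=6, r=5 — ok
T2 LOAD — after: cnt=6, r=6 — load
T2 CAS — after: cnt=7, r=6 — ok
T0 CAS — after: cnt=7, r=4 — retry
T0 LOAD — after: cnt=7, r=7 — load
T0 CAS — after: cnt=8, r=7 — ok
Mismatch at 16.

step = 16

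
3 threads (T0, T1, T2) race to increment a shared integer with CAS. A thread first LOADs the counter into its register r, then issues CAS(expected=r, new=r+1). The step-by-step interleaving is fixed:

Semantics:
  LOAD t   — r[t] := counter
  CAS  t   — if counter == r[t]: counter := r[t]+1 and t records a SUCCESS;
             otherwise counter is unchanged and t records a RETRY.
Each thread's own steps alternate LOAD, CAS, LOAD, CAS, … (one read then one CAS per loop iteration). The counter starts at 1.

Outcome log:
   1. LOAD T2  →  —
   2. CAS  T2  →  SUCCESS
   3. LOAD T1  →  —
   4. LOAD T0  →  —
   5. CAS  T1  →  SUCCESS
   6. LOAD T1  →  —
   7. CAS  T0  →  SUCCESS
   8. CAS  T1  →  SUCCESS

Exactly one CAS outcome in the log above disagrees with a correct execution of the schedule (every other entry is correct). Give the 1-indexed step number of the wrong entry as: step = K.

Correct run:
   1) LOAD T2:  M=1  r_T2=1
   2) CAS  T2:  M=2  r_T2=1 ✓
   3) LOAD T1:  M=2  r_T1=2
   4) LOAD T0:  M=2  r_T0=2
   5) CAS  T1:  M=3  r_T1=2 ✓
   6) LOAD T1:  M=3  r_T1=3
   7) CAS  T0:  M=3  r_T0=2 ✗
   8) CAS  T1:  M=4  r_T1=3 ✓
Log disagrees first at step 7.

step = 7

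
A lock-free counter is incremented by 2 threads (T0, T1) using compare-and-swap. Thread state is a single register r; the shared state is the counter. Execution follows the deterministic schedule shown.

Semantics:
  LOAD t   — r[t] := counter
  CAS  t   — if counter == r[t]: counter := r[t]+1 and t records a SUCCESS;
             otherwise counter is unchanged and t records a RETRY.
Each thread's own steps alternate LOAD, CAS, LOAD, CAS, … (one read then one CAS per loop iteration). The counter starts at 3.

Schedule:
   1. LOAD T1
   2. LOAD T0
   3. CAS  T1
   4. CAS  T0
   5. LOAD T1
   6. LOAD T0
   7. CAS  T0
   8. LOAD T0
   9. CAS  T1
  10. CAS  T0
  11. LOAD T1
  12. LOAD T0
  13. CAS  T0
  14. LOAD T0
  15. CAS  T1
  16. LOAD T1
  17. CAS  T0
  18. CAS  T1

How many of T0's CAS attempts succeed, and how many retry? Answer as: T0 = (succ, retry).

T0 = (4, 1)

[1] T1.load  rd  (counter 3, T1.r 3)
[2] T0.load  rd  (counter 3, T0.r 3)
[3] T1.cas  hit  (counter 4, T1.r 3)
[4] T0.cas  miss  (counter 4, T0.r 3)
[5] T1.load  rd  (counter 4, T1.r 4)
[6] T0.load  rd  (counter 4, T0.r 4)
[7] T0.cas  hit  (counter 5, T0.r 4)
[8] T0.load  rd  (counter 5, T0.r 5)
[9] T1.cas  miss  (counter 5, T1.r 4)
[10] T0.cas  hit  (counter 6, T0.r 5)
[11] T1.load  rd  (counter 6, T1.r 6)
[12] T0.load  rd  (counter 6, T0.r 6)
[13] T0.cas  hit  (counter 7, T0.r 6)
[14] T0.load  rd  (counter 7, T0.r 7)
[15] T1.cas  miss  (counter 7, T1.r 6)
[16] T1.load  rd  (counter 7, T1.r 7)
[17] T0.cas  hit  (counter 8, T0.r 7)
[18] T1.cas  miss  (counter 8, T1.r 7)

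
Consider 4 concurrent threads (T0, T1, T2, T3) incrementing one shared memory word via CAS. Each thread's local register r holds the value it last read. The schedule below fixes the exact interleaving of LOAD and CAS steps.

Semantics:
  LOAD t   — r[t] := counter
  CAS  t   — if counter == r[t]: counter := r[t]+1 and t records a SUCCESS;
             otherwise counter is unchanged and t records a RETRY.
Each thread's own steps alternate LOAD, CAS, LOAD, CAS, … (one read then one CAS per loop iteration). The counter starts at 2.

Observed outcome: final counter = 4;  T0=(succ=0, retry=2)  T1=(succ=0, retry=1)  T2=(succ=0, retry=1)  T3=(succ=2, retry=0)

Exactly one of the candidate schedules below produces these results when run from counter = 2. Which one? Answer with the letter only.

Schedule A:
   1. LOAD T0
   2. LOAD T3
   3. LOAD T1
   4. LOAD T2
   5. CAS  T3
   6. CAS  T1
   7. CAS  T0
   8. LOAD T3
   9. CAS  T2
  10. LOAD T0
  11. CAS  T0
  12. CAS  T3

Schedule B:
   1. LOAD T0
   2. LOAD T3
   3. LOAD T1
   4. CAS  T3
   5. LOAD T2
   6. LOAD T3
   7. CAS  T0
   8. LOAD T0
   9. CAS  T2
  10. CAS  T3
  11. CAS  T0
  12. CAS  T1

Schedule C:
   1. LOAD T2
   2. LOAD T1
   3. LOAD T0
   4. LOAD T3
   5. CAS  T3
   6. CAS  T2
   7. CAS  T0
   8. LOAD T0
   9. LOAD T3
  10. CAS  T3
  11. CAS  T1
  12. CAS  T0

Simulating candidate C:
step 1: T2 LOAD ⇒ load; ctr=2 reg=2
step 2: T1 LOAD ⇒ load; ctr=2 reg=2
step 3: T0 LOAD ⇒ load; ctr=2 reg=2
step 4: T3 LOAD ⇒ load; ctr=2 reg=2
step 5: T3 CAS ⇒ ok; ctr=3 reg=2
step 6: T2 CAS ⇒ retry; ctr=3 reg=2
step 7: T0 CAS ⇒ retry; ctr=3 reg=2
step 8: T0 LOAD ⇒ load; ctr=3 reg=3
step 9: T3 LOAD ⇒ load; ctr=3 reg=3
step 10: T3 CAS ⇒ ok; ctr=4 reg=3
step 11: T1 CAS ⇒ retry; ctr=4 reg=2
step 12: T0 CAS ⇒ retry; ctr=4 reg=3

C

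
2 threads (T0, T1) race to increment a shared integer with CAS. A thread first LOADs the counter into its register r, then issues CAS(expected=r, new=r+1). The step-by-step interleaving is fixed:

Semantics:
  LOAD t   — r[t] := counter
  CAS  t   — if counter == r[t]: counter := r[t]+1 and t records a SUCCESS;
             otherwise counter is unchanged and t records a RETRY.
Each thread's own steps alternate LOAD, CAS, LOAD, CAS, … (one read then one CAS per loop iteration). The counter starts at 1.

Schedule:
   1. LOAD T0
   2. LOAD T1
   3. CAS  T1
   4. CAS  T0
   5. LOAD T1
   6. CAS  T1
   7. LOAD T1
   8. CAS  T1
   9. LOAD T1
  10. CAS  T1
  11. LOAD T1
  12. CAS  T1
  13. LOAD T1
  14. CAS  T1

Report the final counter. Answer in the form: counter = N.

counter = 7

   1) LOAD T0:  M=1  r_T0=1
   2) LOAD T1:  M=1  r_T1=1
   3) CAS  T1:  M=2  r_T1=1 ✓
   4) CAS  T0:  M=2  r_T0=1 ✗
   5) LOAD T1:  M=2  r_T1=2
   6) CAS  T1:  M=3  r_T1=2 ✓
   7) LOAD T1:  M=3  r_T1=3
   8) CAS  T1:  M=4  r_T1=3 ✓
   9) LOAD T1:  M=4  r_T1=4
  10) CAS  T1:  M=5  r_T1=4 ✓
  11) LOAD T1:  M=5  r_T1=5
  12) CAS  T1:  M=6  r_T1=5 ✓
  13) LOAD T1:  M=6  r_T1=6
  14) CAS  T1:  M=7  r_T1=6 ✓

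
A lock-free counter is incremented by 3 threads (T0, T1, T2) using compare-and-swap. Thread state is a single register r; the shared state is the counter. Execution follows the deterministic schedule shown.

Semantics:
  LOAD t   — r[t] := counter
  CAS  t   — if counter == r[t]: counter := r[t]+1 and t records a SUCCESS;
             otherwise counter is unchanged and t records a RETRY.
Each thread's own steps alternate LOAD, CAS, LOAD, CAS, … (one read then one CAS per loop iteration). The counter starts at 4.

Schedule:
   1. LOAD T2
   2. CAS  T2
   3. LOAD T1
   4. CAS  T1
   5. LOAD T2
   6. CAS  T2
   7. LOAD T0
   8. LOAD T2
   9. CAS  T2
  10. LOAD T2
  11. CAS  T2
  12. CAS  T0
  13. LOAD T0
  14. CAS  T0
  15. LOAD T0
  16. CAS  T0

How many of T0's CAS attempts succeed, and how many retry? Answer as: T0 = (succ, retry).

   1) LOAD T2:  M=4  r_T2=4
   2) CAS  T2:  M=5  r_T2=4 ✓
   3) LOAD T1:  M=5  r_T1=5
   4) CAS  T1:  M=6  r_T1=5 ✓
   5) LOAD T2:  M=6  r_T2=6
   6) CAS  T2:  M=7  r_T2=6 ✓
   7) LOAD T0:  M=7  r_T0=7
   8) LOAD T2:  M=7  r_T2=7
   9) CAS  T2:  M=8  r_T2=7 ✓
  10) LOAD T2:  M=8  r_T2=8
  11) CAS  T2:  M=9  r_T2=8 ✓
  12) CAS  T0:  M=9  r_T0=7 ✗
  13) LOAD T0:  M=9  r_T0=9
  14) CAS  T0:  M=10  r_T0=9 ✓
  15) LOAD T0:  M=10  r_T0=10
  16) CAS  T0:  M=11  r_T0=10 ✓

T0 = (2, 1)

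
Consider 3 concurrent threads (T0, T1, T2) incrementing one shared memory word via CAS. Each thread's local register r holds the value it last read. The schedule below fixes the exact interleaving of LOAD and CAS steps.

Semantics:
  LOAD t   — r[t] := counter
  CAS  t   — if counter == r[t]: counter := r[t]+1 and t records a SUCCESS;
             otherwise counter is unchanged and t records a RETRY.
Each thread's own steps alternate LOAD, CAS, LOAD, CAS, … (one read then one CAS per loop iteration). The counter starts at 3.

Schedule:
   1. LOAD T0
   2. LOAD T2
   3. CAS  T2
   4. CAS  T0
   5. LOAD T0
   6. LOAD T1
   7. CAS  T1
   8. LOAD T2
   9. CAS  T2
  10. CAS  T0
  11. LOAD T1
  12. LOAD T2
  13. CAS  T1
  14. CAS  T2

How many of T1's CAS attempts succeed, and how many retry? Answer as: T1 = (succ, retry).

   1) LOAD T0:  M=3  r_T0=3
   2) LOAD T2:  M=3  r_T2=3
   3) CAS  T2:  M=4  r_T2=3 ✓
   4) CAS  T0:  M=4  r_T0=3 ✗
   5) LOAD T0:  M=4  r_T0=4
   6) LOAD T1:  M=4  r_T1=4
   7) CAS  T1:  M=5  r_T1=4 ✓
   8) LOAD T2:  M=5  r_T2=5
   9) CAS  T2:  M=6  r_T2=5 ✓
  10) CAS  T0:  M=6  r_T0=4 ✗
  11) LOAD T1:  M=6  r_T1=6
  12) LOAD T2:  M=6  r_T2=6
  13) CAS  T1:  M=7  r_T1=6 ✓
  14) CAS  T2:  M=7  r_T2=6 ✗

T1 = (2, 0)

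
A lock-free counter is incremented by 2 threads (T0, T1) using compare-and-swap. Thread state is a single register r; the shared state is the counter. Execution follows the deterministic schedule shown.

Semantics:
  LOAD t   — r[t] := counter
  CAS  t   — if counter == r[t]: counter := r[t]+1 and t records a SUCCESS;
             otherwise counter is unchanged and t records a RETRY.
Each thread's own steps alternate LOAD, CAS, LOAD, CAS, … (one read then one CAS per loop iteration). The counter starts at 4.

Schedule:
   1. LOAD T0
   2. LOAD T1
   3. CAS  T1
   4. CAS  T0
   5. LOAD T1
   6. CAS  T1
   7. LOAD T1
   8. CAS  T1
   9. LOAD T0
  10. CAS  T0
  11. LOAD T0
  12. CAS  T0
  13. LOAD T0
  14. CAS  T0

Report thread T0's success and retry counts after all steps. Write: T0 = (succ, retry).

T0 = (3, 1)

step 1: T0 LOAD ⇒ load; ctr=4 reg=4
step 2: T1 LOAD ⇒ load; ctr=4 reg=4
step 3: T1 CAS ⇒ ok; ctr=5 reg=4
step 4: T0 CAS ⇒ retry; ctr=5 reg=4
step 5: T1 LOAD ⇒ load; ctr=5 reg=5
step 6: T1 CAS ⇒ ok; ctr=6 reg=5
step 7: T1 LOAD ⇒ load; ctr=6 reg=6
step 8: T1 CAS ⇒ ok; ctr=7 reg=6
step 9: T0 LOAD ⇒ load; ctr=7 reg=7
step 10: T0 CAS ⇒ ok; ctr=8 reg=7
step 11: T0 LOAD ⇒ load; ctr=8 reg=8
step 12: T0 CAS ⇒ ok; ctr=9 reg=8
step 13: T0 LOAD ⇒ load; ctr=9 reg=9
step 14: T0 CAS ⇒ ok; ctr=10 reg=9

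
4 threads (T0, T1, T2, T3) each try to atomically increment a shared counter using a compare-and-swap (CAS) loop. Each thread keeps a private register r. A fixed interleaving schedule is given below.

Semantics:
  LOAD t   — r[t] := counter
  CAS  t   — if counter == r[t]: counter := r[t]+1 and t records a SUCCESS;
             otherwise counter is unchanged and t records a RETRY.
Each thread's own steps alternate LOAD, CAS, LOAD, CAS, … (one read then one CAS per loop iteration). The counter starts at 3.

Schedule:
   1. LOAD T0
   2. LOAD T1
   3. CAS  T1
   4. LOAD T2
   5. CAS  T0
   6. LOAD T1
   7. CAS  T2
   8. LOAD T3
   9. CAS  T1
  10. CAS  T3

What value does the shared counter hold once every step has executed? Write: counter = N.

[1] T0.load  rd  (counter 3, T0.r 3)
[2] T1.load  rd  (counter 3, T1.r 3)
[3] T1.cas  hit  (counter 4, T1.r 3)
[4] T2.load  rd  (counter 4, T2.r 4)
[5] T0.cas  miss  (counter 4, T0.r 3)
[6] T1.load  rd  (counter 4, T1.r 4)
[7] T2.cas  hit  (counter 5, T2.r 4)
[8] T3.load  rd  (counter 5, T3.r 5)
[9] T1.cas  miss  (counter 5, T1.r 4)
[10] T3.cas  hit  (counter 6, T3.r 5)

counter = 6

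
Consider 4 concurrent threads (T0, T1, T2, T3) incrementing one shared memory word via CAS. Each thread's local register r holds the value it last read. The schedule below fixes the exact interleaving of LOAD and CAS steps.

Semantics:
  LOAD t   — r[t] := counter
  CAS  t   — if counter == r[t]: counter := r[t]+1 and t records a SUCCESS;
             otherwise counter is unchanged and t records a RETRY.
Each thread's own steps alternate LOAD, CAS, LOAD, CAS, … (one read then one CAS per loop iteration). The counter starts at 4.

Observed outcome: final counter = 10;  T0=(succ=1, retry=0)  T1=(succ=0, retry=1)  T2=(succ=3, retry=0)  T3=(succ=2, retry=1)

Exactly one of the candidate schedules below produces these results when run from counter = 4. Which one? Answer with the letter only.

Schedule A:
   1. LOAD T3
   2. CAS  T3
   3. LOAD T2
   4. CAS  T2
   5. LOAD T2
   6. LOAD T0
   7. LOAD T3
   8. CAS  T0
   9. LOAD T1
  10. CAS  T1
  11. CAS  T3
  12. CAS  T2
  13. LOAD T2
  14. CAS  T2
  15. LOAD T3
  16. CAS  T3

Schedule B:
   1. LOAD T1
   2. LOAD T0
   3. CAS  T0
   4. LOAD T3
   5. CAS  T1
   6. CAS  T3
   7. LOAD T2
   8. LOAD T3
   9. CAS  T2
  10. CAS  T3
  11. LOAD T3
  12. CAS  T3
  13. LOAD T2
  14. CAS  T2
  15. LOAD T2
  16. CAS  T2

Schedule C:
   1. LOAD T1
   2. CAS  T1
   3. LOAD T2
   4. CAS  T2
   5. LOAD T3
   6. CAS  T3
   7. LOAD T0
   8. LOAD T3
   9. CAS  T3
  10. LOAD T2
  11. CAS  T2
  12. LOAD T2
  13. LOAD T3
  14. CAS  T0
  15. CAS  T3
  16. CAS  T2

Tracing schedule B:
T1 LOAD — after: cnt=4, r=4 — load
T0 LOAD — after: cnt=4, r=4 — load
T0 CAS — after: cnt=5, r=4 — ok
T3 LOAD — after: cnt=5, r=5 — load
T1 CAS — after: cnt=5, r=4 — retry
T3 CAS — after: cnt=6, r=5 — ok
T2 LOAD — after: cnt=6, r=6 — load
T3 LOAD — after: cnt=6, r=6 — load
T2 CAS — after: cnt=7, r=6 — ok
T3 CAS — after: cnt=7, r=6 — retry
T3 LOAD — after: cnt=7, r=7 — load
T3 CAS — after: cnt=8, r=7 — ok
T2 LOAD — after: cnt=8, r=8 — load
T2 CAS — after: cnt=9, r=8 — ok
T2 LOAD — after: cnt=9, r=9 — load
T2 CAS — after: cnt=10, r=9 — ok

B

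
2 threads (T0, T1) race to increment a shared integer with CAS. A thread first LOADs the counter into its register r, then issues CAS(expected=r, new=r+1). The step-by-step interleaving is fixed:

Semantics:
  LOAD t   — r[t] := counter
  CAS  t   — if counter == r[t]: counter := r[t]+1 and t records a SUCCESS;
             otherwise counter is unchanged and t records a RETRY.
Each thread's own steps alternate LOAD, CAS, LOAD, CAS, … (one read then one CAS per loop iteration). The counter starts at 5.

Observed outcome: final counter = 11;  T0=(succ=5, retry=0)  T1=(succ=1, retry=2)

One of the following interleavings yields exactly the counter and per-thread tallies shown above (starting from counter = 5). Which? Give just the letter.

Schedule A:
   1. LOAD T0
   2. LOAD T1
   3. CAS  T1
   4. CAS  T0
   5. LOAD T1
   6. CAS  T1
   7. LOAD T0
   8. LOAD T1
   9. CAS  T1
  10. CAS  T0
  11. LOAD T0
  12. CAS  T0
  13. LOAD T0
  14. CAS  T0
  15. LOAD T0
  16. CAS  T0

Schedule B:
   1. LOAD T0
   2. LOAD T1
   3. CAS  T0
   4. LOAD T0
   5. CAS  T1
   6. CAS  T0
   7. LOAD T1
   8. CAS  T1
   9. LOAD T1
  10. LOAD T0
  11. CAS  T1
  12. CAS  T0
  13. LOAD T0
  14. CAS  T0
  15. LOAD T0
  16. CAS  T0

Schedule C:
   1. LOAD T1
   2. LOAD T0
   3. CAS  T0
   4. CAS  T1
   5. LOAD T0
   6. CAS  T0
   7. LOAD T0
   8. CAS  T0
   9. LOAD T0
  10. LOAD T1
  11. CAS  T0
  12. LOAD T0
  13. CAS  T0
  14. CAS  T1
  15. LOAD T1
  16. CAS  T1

C

Tracing schedule C:
step 1: T1 LOAD ⇒ load; ctr=5 reg=5
step 2: T0 LOAD ⇒ load; ctr=5 reg=5
step 3: T0 CAS ⇒ ok; ctr=6 reg=5
step 4: T1 CAS ⇒ retry; ctr=6 reg=5
step 5: T0 LOAD ⇒ load; ctr=6 reg=6
step 6: T0 CAS ⇒ ok; ctr=7 reg=6
step 7: T0 LOAD ⇒ load; ctr=7 reg=7
step 8: T0 CAS ⇒ ok; ctr=8 reg=7
step 9: T0 LOAD ⇒ load; ctr=8 reg=8
step 10: T1 LOAD ⇒ load; ctr=8 reg=8
step 11: T0 CAS ⇒ ok; ctr=9 reg=8
step 12: T0 LOAD ⇒ load; ctr=9 reg=9
step 13: T0 CAS ⇒ ok; ctr=10 reg=9
step 14: T1 CAS ⇒ retry; ctr=10 reg=8
step 15: T1 LOAD ⇒ load; ctr=10 reg=10
step 16: T1 CAS ⇒ ok; ctr=11 reg=10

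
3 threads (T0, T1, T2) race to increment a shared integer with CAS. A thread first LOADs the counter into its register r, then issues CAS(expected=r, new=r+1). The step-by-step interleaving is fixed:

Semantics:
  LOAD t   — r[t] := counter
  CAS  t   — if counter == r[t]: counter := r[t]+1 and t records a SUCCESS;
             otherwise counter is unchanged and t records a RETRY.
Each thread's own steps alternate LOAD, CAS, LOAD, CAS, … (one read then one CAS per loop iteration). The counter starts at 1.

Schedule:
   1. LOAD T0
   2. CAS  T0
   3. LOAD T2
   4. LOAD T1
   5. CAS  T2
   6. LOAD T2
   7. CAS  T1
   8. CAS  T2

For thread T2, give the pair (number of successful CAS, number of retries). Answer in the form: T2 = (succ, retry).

T2 = (2, 0)

#1 T0 reads 1
#2 T0 CAS(1→2) writes; counter now 2
#3 T2 reads 2
#4 T1 reads 2
#5 T2 CAS(2→3) writes; counter now 3
#6 T2 reads 3
#7 T1 CAS(2→3) fails; counter now 3
#8 T2 CAS(3→4) writes; counter now 4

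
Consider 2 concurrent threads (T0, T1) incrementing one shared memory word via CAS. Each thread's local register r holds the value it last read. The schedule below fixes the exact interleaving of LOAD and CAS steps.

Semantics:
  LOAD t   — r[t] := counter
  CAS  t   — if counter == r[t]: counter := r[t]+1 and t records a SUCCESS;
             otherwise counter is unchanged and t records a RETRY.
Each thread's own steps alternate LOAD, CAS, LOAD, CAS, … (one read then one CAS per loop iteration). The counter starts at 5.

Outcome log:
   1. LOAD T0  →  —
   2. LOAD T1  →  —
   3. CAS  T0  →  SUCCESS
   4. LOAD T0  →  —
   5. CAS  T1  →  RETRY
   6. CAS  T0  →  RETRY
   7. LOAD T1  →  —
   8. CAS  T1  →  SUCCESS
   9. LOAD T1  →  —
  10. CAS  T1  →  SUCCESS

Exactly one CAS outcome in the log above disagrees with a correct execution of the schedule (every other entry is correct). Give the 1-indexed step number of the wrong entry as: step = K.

Correct run:
   1) LOAD T0:  M=5  r_T0=5
   2) LOAD T1:  M=5  r_T1=5
   3) CAS  T0:  M=6  r_T0=5 ✓
   4) LOAD T0:  M=6  r_T0=6
   5) CAS  T1:  M=6  r_T1=5 ✗
   6) CAS  T0:  M=7  r_T0=6 ✓
   7) LOAD T1:  M=7  r_T1=7
   8) CAS  T1:  M=8  r_T1=7 ✓
   9) LOAD T1:  M=8  r_T1=8
  10) CAS  T1:  M=9  r_T1=8 ✓
Flip is step 6.

step = 6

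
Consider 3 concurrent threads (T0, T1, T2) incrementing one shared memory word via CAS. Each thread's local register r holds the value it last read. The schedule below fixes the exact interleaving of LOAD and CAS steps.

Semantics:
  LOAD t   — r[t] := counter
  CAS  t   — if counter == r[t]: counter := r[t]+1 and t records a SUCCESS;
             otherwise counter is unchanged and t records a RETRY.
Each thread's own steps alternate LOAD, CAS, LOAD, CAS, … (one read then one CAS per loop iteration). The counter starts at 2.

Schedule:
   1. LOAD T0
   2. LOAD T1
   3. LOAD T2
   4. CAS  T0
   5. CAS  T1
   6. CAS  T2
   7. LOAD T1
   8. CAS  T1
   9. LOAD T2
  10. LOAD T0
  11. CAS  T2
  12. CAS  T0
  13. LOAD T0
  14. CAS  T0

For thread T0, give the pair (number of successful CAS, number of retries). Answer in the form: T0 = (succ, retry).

#1 T0 reads 2
#2 T1 reads 2
#3 T2 reads 2
#4 T0 CAS(2→3) writes; counter now 3
#5 T1 CAS(2→3) fails; counter now 3
#6 T2 CAS(2→3) fails; counter now 3
#7 T1 reads 3
#8 T1 CAS(3→4) writes; counter now 4
#9 T2 reads 4
#10 T0 reads 4
#11 T2 CAS(4→5) writes; counter now 5
#12 T0 CAS(4→5) fails; counter now 5
#13 T0 reads 5
#14 T0 CAS(5→6) writes; counter now 6

T0 = (2, 1)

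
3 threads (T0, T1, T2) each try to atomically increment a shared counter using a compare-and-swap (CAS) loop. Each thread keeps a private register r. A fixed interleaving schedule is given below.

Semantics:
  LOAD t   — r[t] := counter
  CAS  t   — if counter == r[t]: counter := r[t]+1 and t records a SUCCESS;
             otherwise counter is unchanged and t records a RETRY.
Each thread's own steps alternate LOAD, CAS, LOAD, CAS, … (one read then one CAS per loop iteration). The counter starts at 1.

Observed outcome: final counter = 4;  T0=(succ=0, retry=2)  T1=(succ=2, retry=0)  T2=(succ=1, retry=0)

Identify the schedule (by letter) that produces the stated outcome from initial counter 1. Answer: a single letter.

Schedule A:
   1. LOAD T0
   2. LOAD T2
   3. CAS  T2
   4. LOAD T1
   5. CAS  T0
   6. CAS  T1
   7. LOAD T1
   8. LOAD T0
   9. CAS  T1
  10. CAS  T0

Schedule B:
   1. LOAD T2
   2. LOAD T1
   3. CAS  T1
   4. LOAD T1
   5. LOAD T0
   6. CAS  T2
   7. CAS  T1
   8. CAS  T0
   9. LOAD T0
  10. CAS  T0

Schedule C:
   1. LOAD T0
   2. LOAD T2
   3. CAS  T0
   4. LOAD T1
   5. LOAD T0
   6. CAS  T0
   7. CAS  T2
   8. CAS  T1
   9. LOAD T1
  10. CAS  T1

A

Run A:
   1) LOAD T0:  M=1  r_T0=1
   2) LOAD T2:  M=1  r_T2=1
   3) CAS  T2:  M=2  r_T2=1 ✓
   4) LOAD T1:  M=2  r_T1=2
   5) CAS  T0:  M=2  r_T0=1 ✗
   6) CAS  T1:  M=3  r_T1=2 ✓
   7) LOAD T1:  M=3  r_T1=3
   8) LOAD T0:  M=3  r_T0=3
   9) CAS  T1:  M=4  r_T1=3 ✓
  10) CAS  T0:  M=4  r_T0=3 ✗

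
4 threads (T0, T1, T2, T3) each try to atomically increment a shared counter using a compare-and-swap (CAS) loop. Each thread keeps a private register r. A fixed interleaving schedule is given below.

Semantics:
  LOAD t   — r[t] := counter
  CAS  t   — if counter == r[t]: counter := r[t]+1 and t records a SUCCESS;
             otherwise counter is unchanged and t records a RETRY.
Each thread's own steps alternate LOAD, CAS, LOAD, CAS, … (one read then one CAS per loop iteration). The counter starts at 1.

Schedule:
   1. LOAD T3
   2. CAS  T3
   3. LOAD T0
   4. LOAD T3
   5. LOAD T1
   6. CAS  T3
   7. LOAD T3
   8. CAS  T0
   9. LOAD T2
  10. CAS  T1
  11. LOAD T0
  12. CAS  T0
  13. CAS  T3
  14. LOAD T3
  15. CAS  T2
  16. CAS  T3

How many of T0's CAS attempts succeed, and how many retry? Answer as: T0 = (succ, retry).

T0 = (1, 1)

#1 T3 reads 1
#2 T3 CAS(1→2) writes; counter now 2
#3 T0 reads 2
#4 T3 reads 2
#5 T1 reads 2
#6 T3 CAS(2→3) writes; counter now 3
#7 T3 reads 3
#8 T0 CAS(2→3) fails; counter now 3
#9 T2 reads 3
#10 T1 CAS(2→3) fails; counter now 3
#11 T0 reads 3
#12 T0 CAS(3→4) writes; counter now 4
#13 T3 CAS(3→4) fails; counter now 4
#14 T3 reads 4
#15 T2 CAS(3→4) fails; counter now 4
#16 T3 CAS(4→5) writes; counter now 5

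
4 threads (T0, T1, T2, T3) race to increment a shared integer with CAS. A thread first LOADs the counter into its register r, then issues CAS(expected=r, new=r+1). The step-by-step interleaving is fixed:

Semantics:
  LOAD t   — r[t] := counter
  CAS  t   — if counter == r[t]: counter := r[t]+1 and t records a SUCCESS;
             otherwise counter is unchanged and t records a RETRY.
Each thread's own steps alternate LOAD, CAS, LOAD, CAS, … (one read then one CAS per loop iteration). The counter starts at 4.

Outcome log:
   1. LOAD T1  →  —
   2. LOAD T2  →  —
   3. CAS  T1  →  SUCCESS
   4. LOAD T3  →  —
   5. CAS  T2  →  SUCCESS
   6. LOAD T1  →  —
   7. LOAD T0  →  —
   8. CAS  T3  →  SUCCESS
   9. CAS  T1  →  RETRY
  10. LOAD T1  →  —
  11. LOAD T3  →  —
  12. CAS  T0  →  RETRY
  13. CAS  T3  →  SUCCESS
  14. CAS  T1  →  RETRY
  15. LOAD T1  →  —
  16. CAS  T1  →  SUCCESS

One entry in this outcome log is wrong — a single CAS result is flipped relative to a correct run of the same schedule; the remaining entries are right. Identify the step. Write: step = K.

step = 5

Correct run:
1. LOAD T1 → mem=4 r[T1]=4 [LOAD]
2. LOAD T2 → mem=4 r[T2]=4 [LOAD]
3. CAS T1 → mem=5 r[T1]=4 [OK]
4. LOAD T3 → mem=5 r[T3]=5 [LOAD]
5. CAS T2 → mem=5 r[T2]=4 [RETRY]
6. LOAD T1 → mem=5 r[T1]=5 [LOAD]
7. LOAD T0 → mem=5 r[T0]=5 [LOAD]
8. CAS T3 → mem=6 r[T3]=5 [OK]
9. CAS T1 → mem=6 r[T1]=5 [RETRY]
10. LOAD T1 → mem=6 r[T1]=6 [LOAD]
11. LOAD T3 → mem=6 r[T3]=6 [LOAD]
12. CAS T0 → mem=6 r[T0]=5 [RETRY]
13. CAS T3 → mem=7 r[T3]=6 [OK]
14. CAS T1 → mem=7 r[T1]=6 [RETRY]
15. LOAD T1 → mem=7 r[T1]=7 [LOAD]
16. CAS T1 → mem=8 r[T1]=7 [OK]
Log disagrees first at step 5.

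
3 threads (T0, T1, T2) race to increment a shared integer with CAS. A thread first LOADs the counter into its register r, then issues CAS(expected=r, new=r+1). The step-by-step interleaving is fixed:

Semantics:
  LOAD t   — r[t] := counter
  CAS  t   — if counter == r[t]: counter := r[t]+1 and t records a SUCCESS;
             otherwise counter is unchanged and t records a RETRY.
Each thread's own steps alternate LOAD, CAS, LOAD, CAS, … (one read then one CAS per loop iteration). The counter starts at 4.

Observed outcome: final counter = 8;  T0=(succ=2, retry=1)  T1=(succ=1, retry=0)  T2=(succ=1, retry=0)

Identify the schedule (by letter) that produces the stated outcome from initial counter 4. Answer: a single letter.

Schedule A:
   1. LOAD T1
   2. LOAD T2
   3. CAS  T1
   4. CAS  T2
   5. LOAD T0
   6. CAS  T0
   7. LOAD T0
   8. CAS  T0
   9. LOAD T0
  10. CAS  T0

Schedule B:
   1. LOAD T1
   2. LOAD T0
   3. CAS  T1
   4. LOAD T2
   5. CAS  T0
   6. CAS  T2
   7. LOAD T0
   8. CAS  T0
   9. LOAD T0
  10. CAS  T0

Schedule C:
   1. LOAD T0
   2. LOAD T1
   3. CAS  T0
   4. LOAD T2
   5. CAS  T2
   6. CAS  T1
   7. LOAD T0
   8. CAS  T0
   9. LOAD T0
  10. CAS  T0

B

Tracing schedule B:
step 1: T1 LOAD ⇒ load; ctr=4 reg=4
step 2: T0 LOAD ⇒ load; ctr=4 reg=4
step 3: T1 CAS ⇒ ok; ctr=5 reg=4
step 4: T2 LOAD ⇒ load; ctr=5 reg=5
step 5: T0 CAS ⇒ retry; ctr=5 reg=4
step 6: T2 CAS ⇒ ok; ctr=6 reg=5
step 7: T0 LOAD ⇒ load; ctr=6 reg=6
step 8: T0 CAS ⇒ ok; ctr=7 reg=6
step 9: T0 LOAD ⇒ load; ctr=7 reg=7
step 10: T0 CAS ⇒ ok; ctr=8 reg=7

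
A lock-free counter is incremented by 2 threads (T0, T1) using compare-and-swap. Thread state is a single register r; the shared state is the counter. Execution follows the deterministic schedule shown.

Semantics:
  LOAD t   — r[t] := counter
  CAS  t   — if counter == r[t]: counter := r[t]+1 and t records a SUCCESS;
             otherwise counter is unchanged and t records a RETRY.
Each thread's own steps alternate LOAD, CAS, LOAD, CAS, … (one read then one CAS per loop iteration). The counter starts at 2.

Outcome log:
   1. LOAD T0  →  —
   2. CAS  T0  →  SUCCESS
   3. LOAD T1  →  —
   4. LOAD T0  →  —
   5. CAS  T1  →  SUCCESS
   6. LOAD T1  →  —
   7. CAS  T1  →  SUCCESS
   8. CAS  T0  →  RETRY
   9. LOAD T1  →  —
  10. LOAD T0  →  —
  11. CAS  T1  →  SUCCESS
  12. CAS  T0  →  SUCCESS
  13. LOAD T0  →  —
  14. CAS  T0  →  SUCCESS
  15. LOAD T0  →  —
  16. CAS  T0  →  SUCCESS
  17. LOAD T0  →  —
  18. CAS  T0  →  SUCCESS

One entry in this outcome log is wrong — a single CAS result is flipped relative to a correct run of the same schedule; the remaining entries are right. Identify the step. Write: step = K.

Re-executing:
#1 T0 reads 2
#2 T0 CAS(2→3) writes; counter now 3
#3 T1 reads 3
#4 T0 reads 3
#5 T1 CAS(3→4) writes; counter now 4
#6 T1 reads 4
#7 T1 CAS(4→5) writes; counter now 5
#8 T0 CAS(3→4) fails; counter now 5
#9 T1 reads 5
#10 T0 reads 5
#11 T1 CAS(5→6) writes; counter now 6
#12 T0 CAS(5→6) fails; counter now 6
#13 T0 reads 6
#14 T0 CAS(6→7) writes; counter now 7
#15 T0 reads 7
#16 T0 CAS(7→8) writes; counter now 8
#17 T0 reads 8
#18 T0 CAS(8→9) writes; counter now 9
Mismatch at 12.

step = 12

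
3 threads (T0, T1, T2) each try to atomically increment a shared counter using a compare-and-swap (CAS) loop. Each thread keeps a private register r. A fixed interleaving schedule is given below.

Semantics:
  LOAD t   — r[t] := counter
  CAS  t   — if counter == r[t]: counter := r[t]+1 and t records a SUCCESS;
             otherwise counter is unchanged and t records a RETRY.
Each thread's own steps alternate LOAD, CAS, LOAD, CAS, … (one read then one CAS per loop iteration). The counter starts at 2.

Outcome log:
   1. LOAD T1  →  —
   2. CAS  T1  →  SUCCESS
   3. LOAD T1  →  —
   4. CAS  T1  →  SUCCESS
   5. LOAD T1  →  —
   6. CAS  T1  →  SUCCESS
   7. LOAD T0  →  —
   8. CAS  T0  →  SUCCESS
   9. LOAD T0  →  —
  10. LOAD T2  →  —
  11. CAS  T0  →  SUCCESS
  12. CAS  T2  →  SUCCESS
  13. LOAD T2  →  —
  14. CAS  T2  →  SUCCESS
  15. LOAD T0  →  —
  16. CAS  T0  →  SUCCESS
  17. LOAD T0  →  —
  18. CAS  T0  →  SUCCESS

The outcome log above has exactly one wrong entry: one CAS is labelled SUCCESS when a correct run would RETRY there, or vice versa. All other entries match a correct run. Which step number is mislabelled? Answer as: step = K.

step = 12

Re-executing:
[1] T1.load  rd  (counter 2, T1.r 2)
[2] T1.cas  hit  (counter 3, T1.r 2)
[3] T1.load  rd  (counter 3, T1.r 3)
[4] T1.cas  hit  (counter 4, T1.r 3)
[5] T1.load  rd  (counter 4, T1.r 4)
[6] T1.cas  hit  (counter 5, T1.r 4)
[7] T0.load  rd  (counter 5, T0.r 5)
[8] T0.cas  hit  (counter 6, T0.r 5)
[9] T0.load  rd  (counter 6, T0.r 6)
[10] T2.load  rd  (counter 6, T2.r 6)
[11] T0.cas  hit  (counter 7, T0.r 6)
[12] T2.cas  miss  (counter 7, T2.r 6)
[13] T2.load  rd  (counter 7, T2.r 7)
[14] T2.cas  hit  (counter 8, T2.r 7)
[15] T0.load  rd  (counter 8, T0.r 8)
[16] T0.cas  hit  (counter 9, T0.r 8)
[17] T0.load  rd  (counter 9, T0.r 9)
[18] T0.cas  hit  (counter 10, T0.r 9)
Flip is step 12.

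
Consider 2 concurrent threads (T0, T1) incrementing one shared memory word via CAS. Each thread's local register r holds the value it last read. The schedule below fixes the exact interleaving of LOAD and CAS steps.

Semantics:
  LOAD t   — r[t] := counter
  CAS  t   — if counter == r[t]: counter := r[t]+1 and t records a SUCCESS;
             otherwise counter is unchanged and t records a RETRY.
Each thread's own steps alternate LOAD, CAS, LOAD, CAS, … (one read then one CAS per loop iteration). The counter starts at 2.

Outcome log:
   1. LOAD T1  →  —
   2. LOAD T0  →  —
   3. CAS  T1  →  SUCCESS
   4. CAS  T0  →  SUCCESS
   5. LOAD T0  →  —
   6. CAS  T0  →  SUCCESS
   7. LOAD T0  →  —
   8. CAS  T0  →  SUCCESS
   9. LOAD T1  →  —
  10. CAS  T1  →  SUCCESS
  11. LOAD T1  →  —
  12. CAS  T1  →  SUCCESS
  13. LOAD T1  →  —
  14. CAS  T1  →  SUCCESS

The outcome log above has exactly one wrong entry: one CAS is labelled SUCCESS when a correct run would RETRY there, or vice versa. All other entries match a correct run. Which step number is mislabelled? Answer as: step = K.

step = 4

Correct run:
1. LOAD T1 → mem=2 r[T1]=2 [LOAD]
2. LOAD T0 → mem=2 r[T0]=2 [LOAD]
3. CAS T1 → mem=3 r[T1]=2 [OK]
4. CAS T0 → mem=3 r[T0]=2 [RETRY]
5. LOAD T0 → mem=3 r[T0]=3 [LOAD]
6. CAS T0 → mem=4 r[T0]=3 [OK]
7. LOAD T0 → mem=4 r[T0]=4 [LOAD]
8. CAS T0 → mem=5 r[T0]=4 [OK]
9. LOAD T1 → mem=5 r[T1]=5 [LOAD]
10. CAS T1 → mem=6 r[T1]=5 [OK]
11. LOAD T1 → mem=6 r[T1]=6 [LOAD]
12. CAS T1 → mem=7 r[T1]=6 [OK]
13. LOAD T1 → mem=7 r[T1]=7 [LOAD]
14. CAS T1 → mem=8 r[T1]=7 [OK]
Flip is step 4.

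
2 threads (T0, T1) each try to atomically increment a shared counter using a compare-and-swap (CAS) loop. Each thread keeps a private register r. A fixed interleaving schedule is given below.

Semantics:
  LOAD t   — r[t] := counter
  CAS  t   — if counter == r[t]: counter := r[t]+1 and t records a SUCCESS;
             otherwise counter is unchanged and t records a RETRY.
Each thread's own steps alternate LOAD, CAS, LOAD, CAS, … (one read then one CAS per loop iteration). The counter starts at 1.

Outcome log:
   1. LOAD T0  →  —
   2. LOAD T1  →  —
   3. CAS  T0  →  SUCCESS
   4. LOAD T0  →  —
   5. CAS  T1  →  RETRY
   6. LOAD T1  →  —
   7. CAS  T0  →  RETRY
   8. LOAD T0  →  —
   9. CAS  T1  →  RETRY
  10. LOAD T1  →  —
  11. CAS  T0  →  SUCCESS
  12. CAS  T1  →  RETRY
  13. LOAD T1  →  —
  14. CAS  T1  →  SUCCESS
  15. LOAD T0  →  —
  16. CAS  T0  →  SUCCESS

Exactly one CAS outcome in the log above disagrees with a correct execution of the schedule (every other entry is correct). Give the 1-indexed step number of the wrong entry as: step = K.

step = 7

Correct run:
#1 T0 reads 1
#2 T1 reads 1
#3 T0 CAS(1→2) writes; counter now 2
#4 T0 reads 2
#5 T1 CAS(1→2) fails; counter now 2
#6 T1 reads 2
#7 T0 CAS(2→3) writes; counter now 3
#8 T0 reads 3
#9 T1 CAS(2→3) fails; counter now 3
#10 T1 reads 3
#11 T0 CAS(3→4) writes; counter now 4
#12 T1 CAS(3→4) fails; counter now 4
#13 T1 reads 4
#14 T1 CAS(4→5) writes; counter now 5
#15 T0 reads 5
#16 T0 CAS(5→6) writes; counter now 6
Flip is step 7.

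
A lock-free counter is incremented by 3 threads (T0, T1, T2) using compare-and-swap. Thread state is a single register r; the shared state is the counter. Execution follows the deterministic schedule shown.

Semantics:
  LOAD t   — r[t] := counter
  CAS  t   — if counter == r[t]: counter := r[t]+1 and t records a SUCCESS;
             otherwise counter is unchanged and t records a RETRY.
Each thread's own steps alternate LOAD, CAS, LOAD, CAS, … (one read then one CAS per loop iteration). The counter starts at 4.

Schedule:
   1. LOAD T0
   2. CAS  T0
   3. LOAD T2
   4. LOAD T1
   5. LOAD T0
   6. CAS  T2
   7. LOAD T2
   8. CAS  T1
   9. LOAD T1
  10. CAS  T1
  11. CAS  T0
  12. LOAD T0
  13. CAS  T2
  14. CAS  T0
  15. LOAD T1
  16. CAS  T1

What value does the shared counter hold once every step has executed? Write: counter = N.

   1) LOAD T0:  M=4  r_T0=4
   2) CAS  T0:  M=5  r_T0=4 ✓
   3) LOAD T2:  M=5  r_T2=5
   4) LOAD T1:  M=5  r_T1=5
   5) LOAD T0:  M=5  r_T0=5
   6) CAS  T2:  M=6  r_T2=5 ✓
   7) LOAD T2:  M=6  r_T2=6
   8) CAS  T1:  M=6  r_T1=5 ✗
   9) LOAD T1:  M=6  r_T1=6
  10) CAS  T1:  M=7  r_T1=6 ✓
  11) CAS  T0:  M=7  r_T0=5 ✗
  12) LOAD T0:  M=7  r_T0=7
  13) CAS  T2:  M=7  r_T2=6 ✗
  14) CAS  T0:  M=8  r_T0=7 ✓
  15) LOAD T1:  M=8  r_T1=8
  16) CAS  T1:  M=9  r_T1=8 ✓

counter = 9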